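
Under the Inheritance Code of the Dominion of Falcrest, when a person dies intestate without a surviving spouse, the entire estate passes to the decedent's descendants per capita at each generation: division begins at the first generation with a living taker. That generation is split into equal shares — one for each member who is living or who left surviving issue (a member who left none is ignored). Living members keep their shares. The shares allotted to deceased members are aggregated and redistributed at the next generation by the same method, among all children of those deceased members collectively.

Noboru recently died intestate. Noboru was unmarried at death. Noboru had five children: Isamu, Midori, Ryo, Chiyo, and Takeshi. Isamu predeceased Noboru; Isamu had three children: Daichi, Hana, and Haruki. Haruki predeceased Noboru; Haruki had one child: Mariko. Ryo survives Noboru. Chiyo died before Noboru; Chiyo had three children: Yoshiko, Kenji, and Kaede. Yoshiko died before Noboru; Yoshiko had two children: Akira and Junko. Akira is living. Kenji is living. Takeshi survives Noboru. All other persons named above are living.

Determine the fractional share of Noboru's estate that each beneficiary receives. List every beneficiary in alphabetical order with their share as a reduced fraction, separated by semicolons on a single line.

Akira 2/45; Daichi 1/15; Hana 1/15; Junko 2/45; Kaede 1/15; Kenji 1/15; Mariko 2/45; Midori 1/5; Ryo 1/5; Takeshi 1/5

There is no surviving spouse, so the entire estate passes to Noboru's descendants per capita at each generation.
At generation 1 (Isamu, Midori, Ryo, Chiyo, Takeshi) there are 5 shares of (1)/5 = 1/5 each.
Living: Midori, Ryo, and Takeshi — each takes 1/5.
Deceased: Isamu and Chiyo. Their combined 2/5 is pooled and carried to generation 2.
At generation 2 (Daichi, Hana, Haruki, Yoshiko, Kenji, Kaede) there are 6 shares of (2/5)/6 = 1/15 each.
Living: Daichi, Hana, Kenji, and Kaede — each takes 1/15.
Deceased: Haruki and Yoshiko. Their combined 2/15 is pooled and carried to generation 3.
At generation 3 (Mariko, Akira, Junko) there are 3 shares of (2/15)/3 = 2/45 each.
Living: Mariko, Akira, and Junko — each takes 2/45.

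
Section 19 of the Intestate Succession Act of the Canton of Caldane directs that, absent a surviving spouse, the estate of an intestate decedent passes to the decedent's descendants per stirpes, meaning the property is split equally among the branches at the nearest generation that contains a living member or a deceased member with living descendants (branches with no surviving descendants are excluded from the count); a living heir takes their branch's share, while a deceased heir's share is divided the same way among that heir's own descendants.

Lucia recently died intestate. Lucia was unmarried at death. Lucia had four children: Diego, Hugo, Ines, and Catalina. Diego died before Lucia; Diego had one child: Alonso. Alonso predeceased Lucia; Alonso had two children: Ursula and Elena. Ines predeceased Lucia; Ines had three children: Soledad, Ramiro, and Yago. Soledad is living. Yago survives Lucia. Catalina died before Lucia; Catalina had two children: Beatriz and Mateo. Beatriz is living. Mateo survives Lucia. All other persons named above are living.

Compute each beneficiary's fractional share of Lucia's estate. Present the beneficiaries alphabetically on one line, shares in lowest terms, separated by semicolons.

There is no surviving spouse, so the entire estate passes to Lucia's descendants per stirpes.
The estate is divided into 4 equal shares of 1/4 among Diego, Hugo, Ines, Catalina.
Diego predeceased; the 1/4 allotted to Diego's branch passes to Diego's issue by representation.
Alonso's line is the sole branch at this level, so the full 1/4 passes to Alonso's issue by representation.
The 1/4 is divided into 2 equal shares of 1/8 among Ursula, Elena.
Ursula is living and takes 1/8.
Elena is living and takes 1/8.
Hugo is living and takes 1/4.
Ines predeceased; the 1/4 allotted to Ines's branch passes to Ines's issue by representation.
The 1/4 is divided into 3 equal shares of 1/12 among Soledad, Ramiro, Yago.
Soledad is living and takes 1/12.
Ramiro is living and takes 1/12.
Yago is living and takes 1/12.
Catalina predeceased; the 1/4 allotted to Catalina's branch passes to Catalina's issue by representation.
The 1/4 is divided into 2 equal shares of 1/8 among Beatriz, Mateo.
Beatriz is living and takes 1/8.
Mateo is living and takes 1/8.

Beatriz 1/8; Elena 1/8; Hugo 1/4; Mateo 1/8; Ramiro 1/12; Soledad 1/12; Ursula 1/8; Yago 1/12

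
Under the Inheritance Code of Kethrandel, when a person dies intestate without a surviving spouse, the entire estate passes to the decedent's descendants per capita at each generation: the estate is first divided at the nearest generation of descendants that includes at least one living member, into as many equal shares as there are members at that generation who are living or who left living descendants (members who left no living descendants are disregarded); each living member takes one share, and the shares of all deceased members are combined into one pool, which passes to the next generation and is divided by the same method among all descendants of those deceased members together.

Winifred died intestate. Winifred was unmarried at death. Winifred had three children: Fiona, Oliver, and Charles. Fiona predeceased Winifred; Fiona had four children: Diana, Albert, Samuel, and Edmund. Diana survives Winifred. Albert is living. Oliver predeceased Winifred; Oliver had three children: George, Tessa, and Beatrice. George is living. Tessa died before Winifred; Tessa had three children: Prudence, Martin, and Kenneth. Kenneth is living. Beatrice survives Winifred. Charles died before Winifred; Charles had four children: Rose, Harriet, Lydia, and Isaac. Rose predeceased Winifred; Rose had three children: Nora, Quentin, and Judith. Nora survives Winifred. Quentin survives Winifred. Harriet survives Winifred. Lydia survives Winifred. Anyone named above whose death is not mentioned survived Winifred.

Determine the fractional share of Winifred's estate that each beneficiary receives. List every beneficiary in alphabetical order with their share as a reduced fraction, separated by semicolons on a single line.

Albert 1/11; Beatrice 1/11; Diana 1/11; Edmund 1/11; George 1/11; Harriet 1/11; Isaac 1/11; Judith 1/33; Kenneth 1/33; Lydia 1/11; Martin 1/33; Nora 1/33; Prudence 1/33; Quentin 1/33; Samuel 1/11

There is no surviving spouse, so the entire estate passes to Winifred's descendants per capita at each generation.
No one at generation 1 (Fiona, Oliver, Charles) is living; moving to the next generation.
At generation 2 (Diana, Albert, Samuel, Edmund, George, Tessa, Beatrice, Rose, Harriet, Lydia, Isaac) there are 11 shares of (1)/11 = 1/11 each.
Living: Diana, Albert, Samuel, Edmund, George, Beatrice, Harriet, Lydia, and Isaac — each takes 1/11.
Deceased: Tessa and Rose. Their combined 2/11 is pooled and carried to generation 3.
At generation 3 (Prudence, Martin, Kenneth, Nora, Quentin, Judith) there are 6 shares of (2/11)/6 = 1/33 each.
Living: Prudence, Martin, Kenneth, Nora, Quentin, and Judith — each takes 1/33.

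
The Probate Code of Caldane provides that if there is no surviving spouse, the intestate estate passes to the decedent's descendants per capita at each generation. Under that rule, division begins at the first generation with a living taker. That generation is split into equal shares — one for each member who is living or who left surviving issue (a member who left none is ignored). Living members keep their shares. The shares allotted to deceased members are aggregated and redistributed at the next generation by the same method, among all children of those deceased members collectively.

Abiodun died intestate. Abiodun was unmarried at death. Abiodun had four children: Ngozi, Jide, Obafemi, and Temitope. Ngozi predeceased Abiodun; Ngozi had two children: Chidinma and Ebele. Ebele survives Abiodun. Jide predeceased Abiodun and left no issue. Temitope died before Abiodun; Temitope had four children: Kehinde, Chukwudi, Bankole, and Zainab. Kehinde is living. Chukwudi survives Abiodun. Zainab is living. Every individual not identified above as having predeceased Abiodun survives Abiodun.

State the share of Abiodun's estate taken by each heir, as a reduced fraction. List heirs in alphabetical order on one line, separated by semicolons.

Bankole 1/9; Chidinma 1/9; Chukwudi 1/9; Ebele 1/9; Kehinde 1/9; Obafemi 1/3; Zainab 1/9

There is no surviving spouse, so the entire estate passes to Abiodun's descendants per capita at each generation.
At generation 1 (Ngozi, Obafemi, Temitope) there are 3 shares of (1)/3 = 1/3 each.
Living: Obafemi — each takes 1/3.
Deceased: Ngozi and Temitope. Their combined 2/3 is pooled and carried to generation 2.
At generation 2 (Chidinma, Ebele, Kehinde, Chukwudi, Bankole, Zainab) there are 6 shares of (2/3)/6 = 1/9 each.
Living: Chidinma, Ebele, Kehinde, Chukwudi, Bankole, and Zainab — each takes 1/9.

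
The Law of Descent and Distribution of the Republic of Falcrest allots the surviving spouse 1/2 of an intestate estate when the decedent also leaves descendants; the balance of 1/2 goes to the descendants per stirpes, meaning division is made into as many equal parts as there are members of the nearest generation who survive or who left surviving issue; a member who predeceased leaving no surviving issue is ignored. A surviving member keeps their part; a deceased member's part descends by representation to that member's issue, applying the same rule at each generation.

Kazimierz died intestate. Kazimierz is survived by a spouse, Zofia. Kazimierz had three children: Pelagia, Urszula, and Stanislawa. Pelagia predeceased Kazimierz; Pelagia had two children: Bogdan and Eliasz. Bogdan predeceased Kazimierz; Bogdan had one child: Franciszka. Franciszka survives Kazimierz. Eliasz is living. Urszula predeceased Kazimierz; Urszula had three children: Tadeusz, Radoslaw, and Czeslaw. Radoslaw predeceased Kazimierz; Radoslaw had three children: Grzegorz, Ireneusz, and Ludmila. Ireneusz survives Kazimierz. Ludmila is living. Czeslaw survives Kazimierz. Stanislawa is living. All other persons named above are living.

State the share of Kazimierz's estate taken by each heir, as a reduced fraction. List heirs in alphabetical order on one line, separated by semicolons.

Czeslaw 1/18; Eliasz 1/12; Franciszka 1/12; Grzegorz 1/54; Ireneusz 1/54; Ludmila 1/54; Stanislawa 1/6; Tadeusz 1/18; Zofia 1/2

Zofia, as surviving spouse, takes 1/2.
The remaining 1/2 passes to Kazimierz's descendants per stirpes.
The 1/2 is divided into 3 equal shares of 1/6 among Pelagia, Urszula, Stanislawa.
Pelagia predeceased; the 1/6 allotted to Pelagia's branch passes to Pelagia's issue by representation.
The 1/6 is divided into 2 equal shares of 1/12 among Bogdan, Eliasz.
Bogdan predeceased; the 1/12 allotted to Bogdan's branch passes to Bogdan's issue by representation.
Franciszka is the sole taker at this level and receives the full 1/12.
Eliasz is living and takes 1/12.
Urszula predeceased; the 1/6 allotted to Urszula's branch passes to Urszula's issue by representation.
The 1/6 is divided into 3 equal shares of 1/18 among Tadeusz, Radoslaw, Czeslaw.
Tadeusz is living and takes 1/18.
Radoslaw predeceased; the 1/18 allotted to Radoslaw's branch passes to Radoslaw's issue by representation.
The 1/18 is divided into 3 equal shares of 1/54 among Grzegorz, Ireneusz, Ludmila.
Grzegorz is living and takes 1/54.
Ireneusz is living and takes 1/54.
Ludmila is living and takes 1/54.
Czeslaw is living and takes 1/18.
Stanislawa is living and takes 1/6.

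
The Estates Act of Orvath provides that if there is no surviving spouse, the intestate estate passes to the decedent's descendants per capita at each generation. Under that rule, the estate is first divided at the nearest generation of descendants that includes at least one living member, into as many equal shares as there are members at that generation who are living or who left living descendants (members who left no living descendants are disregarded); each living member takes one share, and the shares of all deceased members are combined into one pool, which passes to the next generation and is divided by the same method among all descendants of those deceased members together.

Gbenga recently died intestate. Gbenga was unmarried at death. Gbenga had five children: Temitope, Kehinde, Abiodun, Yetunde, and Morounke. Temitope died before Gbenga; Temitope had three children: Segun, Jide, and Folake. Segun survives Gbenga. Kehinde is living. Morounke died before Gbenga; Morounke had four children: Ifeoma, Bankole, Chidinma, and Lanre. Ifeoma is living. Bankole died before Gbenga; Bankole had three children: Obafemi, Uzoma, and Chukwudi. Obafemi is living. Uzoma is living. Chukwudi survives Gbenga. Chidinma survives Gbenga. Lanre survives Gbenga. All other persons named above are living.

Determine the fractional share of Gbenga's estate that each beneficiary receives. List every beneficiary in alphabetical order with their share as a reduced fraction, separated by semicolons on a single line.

Abiodun 1/5; Chidinma 2/35; Chukwudi 2/105; Folake 2/35; Ifeoma 2/35; Jide 2/35; Kehinde 1/5; Lanre 2/35; Obafemi 2/105; Segun 2/35; Uzoma 2/105; Yetunde 1/5

There is no surviving spouse, so the entire estate passes to Gbenga's descendants per capita at each generation.
At generation 1 (Temitope, Kehinde, Abiodun, Yetunde, Morounke) there are 5 shares of (1)/5 = 1/5 each.
Living: Kehinde, Abiodun, and Yetunde — each takes 1/5.
Deceased: Temitope and Morounke. Their combined 2/5 is pooled and carried to generation 2.
At generation 2 (Segun, Jide, Folake, Ifeoma, Bankole, Chidinma, Lanre) there are 7 shares of (2/5)/7 = 2/35 each.
Living: Segun, Jide, Folake, Ifeoma, Chidinma, and Lanre — each takes 2/35.
Deceased: Bankole. That 2/35 share is carried to generation 3.
At generation 3 (Obafemi, Uzoma, Chukwudi) there are 3 shares of (2/35)/3 = 2/105 each.
Living: Obafemi, Uzoma, and Chukwudi — each takes 2/105.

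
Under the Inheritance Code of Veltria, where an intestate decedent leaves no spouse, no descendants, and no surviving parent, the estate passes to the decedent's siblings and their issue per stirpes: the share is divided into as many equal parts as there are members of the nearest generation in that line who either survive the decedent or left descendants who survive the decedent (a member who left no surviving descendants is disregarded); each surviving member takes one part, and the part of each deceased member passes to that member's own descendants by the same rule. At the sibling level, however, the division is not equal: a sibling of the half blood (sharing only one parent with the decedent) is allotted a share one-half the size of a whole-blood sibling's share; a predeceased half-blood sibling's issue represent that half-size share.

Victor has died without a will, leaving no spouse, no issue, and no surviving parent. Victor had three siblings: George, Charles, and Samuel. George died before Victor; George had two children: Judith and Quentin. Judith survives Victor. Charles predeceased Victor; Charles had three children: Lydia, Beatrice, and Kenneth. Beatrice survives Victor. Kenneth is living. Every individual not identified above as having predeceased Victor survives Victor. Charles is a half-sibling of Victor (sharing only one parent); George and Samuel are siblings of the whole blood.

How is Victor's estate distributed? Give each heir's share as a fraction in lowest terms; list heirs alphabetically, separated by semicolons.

No spouse, descendants, or parent survives, so the estate passes to Victor's siblings per stirpes.
Half-blood siblings count for one-half the weight of whole-blood siblings at the initial division.
Dividing 1 in proportion to weights (total weight 5/2): George (weight 1) → 2/5; Charles (weight 1/2) → 1/5; Samuel (weight 1) → 2/5.
George predeceased; the 2/5 allotted to George's branch passes to George's issue by representation.
The 2/5 is divided into 2 equal shares of 1/5 among Judith, Quentin.
Judith is living and takes 1/5.
Quentin is living and takes 1/5.
Charles predeceased; the 1/5 allotted to Charles's branch passes to Charles's issue by representation.
The 1/5 is divided into 3 equal shares of 1/15 among Lydia, Beatrice, Kenneth.
Lydia is living and takes 1/15.
Beatrice is living and takes 1/15.
Kenneth is living and takes 1/15.
Samuel is living and takes 2/5.

Beatrice 1/15; Judith 1/5; Kenneth 1/15; Lydia 1/15; Quentin 1/5; Samuel 2/5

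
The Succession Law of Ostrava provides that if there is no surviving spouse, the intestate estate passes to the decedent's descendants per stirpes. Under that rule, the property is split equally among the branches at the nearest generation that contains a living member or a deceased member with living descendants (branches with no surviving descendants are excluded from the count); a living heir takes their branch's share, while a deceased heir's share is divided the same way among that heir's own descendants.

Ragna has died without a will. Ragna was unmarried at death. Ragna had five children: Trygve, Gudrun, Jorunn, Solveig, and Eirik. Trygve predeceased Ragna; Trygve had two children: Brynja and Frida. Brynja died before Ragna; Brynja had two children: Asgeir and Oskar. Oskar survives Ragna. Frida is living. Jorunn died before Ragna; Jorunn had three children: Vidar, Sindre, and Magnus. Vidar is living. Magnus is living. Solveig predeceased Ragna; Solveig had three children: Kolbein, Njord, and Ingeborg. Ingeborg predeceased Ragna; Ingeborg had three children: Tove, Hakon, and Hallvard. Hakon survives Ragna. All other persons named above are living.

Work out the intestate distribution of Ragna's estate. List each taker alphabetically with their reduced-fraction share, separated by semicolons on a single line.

There is no surviving spouse, so the entire estate passes to Ragna's descendants per stirpes.
The estate is divided into 5 equal shares of 1/5 among Trygve, Gudrun, Jorunn, Solveig, Eirik.
Trygve predeceased; the 1/5 allotted to Trygve's branch passes to Trygve's issue by representation.
The 1/5 is divided into 2 equal shares of 1/10 among Brynja, Frida.
Brynja predeceased; the 1/10 allotted to Brynja's branch passes to Brynja's issue by representation.
The 1/10 is divided into 2 equal shares of 1/20 among Asgeir, Oskar.
Asgeir is living and takes 1/20.
Oskar is living and takes 1/20.
Frida is living and takes 1/10.
Gudrun is living and takes 1/5.
Jorunn predeceased; the 1/5 allotted to Jorunn's branch passes to Jorunn's issue by representation.
The 1/5 is divided into 3 equal shares of 1/15 among Vidar, Sindre, Magnus.
Vidar is living and takes 1/15.
Sindre is living and takes 1/15.
Magnus is living and takes 1/15.
Solveig predeceased; the 1/5 allotted to Solveig's branch passes to Solveig's issue by representation.
The 1/5 is divided into 3 equal shares of 1/15 among Kolbein, Njord, Ingeborg.
Kolbein is living and takes 1/15.
Njord is living and takes 1/15.
Ingeborg predeceased; the 1/15 allotted to Ingeborg's branch passes to Ingeborg's issue by representation.
The 1/15 is divided into 3 equal shares of 1/45 among Tove, Hakon, Hallvard.
Tove is living and takes 1/45.
Hakon is living and takes 1/45.
Hallvard is living and takes 1/45.
Eirik is living and takes 1/5.

Asgeir 1/20; Eirik 1/5; Frida 1/10; Gudrun 1/5; Hakon 1/45; Hallvard 1/45; Kolbein 1/15; Magnus 1/15; Njord 1/15; Oskar 1/20; Sindre 1/15; Tove 1/45; Vidar 1/15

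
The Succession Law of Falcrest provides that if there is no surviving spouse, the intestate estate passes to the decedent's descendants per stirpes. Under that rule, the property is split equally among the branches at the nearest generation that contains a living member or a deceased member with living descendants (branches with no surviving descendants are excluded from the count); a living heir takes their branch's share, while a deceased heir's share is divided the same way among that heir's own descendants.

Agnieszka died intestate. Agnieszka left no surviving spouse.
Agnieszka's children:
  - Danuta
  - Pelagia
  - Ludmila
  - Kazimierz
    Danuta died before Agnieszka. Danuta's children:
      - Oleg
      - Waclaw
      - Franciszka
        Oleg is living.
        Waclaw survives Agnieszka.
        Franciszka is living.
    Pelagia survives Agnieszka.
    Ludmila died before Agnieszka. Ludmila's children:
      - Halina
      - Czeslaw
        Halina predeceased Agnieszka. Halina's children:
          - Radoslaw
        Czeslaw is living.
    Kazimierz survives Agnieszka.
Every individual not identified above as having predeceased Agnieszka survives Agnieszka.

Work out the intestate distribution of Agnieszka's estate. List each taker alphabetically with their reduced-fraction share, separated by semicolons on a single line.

There is no surviving spouse, so the entire estate passes to Agnieszka's descendants per stirpes.
The estate is divided into 4 equal shares of 1/4 among Danuta, Pelagia, Ludmila, Kazimierz.
Danuta predeceased; the 1/4 allotted to Danuta's branch passes to Danuta's issue by representation.
The 1/4 is divided into 3 equal shares of 1/12 among Oleg, Waclaw, Franciszka.
Oleg is living and takes 1/12.
Waclaw is living and takes 1/12.
Franciszka is living and takes 1/12.
Pelagia is living and takes 1/4.
Ludmila predeceased; the 1/4 allotted to Ludmila's branch passes to Ludmila's issue by representation.
The 1/4 is divided into 2 equal shares of 1/8 among Halina, Czeslaw.
Halina predeceased; the 1/8 allotted to Halina's branch passes to Halina's issue by representation.
Radoslaw is the sole taker at this level and receives the full 1/8.
Czeslaw is living and takes 1/8.
Kazimierz is living and takes 1/4.

Czeslaw 1/8; Franciszka 1/12; Kazimierz 1/4; Oleg 1/12; Pelagia 1/4; Radoslaw 1/8; Waclaw 1/12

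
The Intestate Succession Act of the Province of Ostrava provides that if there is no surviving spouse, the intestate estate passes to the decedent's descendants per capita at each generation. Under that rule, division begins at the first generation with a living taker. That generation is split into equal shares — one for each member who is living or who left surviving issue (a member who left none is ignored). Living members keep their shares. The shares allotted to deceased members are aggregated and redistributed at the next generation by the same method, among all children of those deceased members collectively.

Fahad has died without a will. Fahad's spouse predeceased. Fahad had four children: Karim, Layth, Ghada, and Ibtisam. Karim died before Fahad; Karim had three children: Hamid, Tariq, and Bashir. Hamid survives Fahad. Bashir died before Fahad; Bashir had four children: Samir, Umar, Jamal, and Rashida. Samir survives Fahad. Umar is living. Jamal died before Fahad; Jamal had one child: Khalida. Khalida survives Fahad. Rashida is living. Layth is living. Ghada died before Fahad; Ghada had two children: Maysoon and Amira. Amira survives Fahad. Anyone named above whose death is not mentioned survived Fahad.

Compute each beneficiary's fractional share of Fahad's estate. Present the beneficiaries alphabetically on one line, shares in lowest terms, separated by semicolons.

Amira 1/10; Hamid 1/10; Ibtisam 1/4; Khalida 1/40; Layth 1/4; Maysoon 1/10; Rashida 1/40; Samir 1/40; Tariq 1/10; Umar 1/40

There is no surviving spouse, so the entire estate passes to Fahad's descendants per capita at each generation.
At generation 1 (Karim, Layth, Ghada, Ibtisam) there are 4 shares of (1)/4 = 1/4 each.
Living: Layth and Ibtisam — each takes 1/4.
Deceased: Karim and Ghada. Their combined 1/2 is pooled and carried to generation 2.
At generation 2 (Hamid, Tariq, Bashir, Maysoon, Amira) there are 5 shares of (1/2)/5 = 1/10 each.
Living: Hamid, Tariq, Maysoon, and Amira — each takes 1/10.
Deceased: Bashir. That 1/10 share is carried to generation 3.
At generation 3 (Samir, Umar, Jamal, Rashida) there are 4 shares of (1/10)/4 = 1/40 each.
Living: Samir, Umar, and Rashida — each takes 1/40.
Deceased: Jamal. That 1/40 share is carried to generation 4.
At generation 4 (Khalida) there are 1 shares of (1/40)/1 = 1/40 each.
Living: Khalida — each takes 1/40.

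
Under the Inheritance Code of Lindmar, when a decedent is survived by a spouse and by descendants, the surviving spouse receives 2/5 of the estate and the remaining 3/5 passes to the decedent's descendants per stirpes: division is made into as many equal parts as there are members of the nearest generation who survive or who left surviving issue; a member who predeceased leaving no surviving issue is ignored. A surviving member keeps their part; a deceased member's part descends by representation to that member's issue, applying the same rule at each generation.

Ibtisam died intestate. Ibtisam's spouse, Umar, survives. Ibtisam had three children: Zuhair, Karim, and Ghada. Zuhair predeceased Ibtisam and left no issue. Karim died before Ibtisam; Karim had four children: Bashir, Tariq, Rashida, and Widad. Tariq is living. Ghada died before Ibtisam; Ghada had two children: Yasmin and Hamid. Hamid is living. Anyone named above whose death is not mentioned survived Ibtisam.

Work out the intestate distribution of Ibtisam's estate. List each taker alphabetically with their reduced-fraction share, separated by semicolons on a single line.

Bashir 3/40; Hamid 3/20; Rashida 3/40; Tariq 3/40; Umar 2/5; Widad 3/40; Yasmin 3/20

Umar, as surviving spouse, takes 2/5.
The remaining 3/5 passes to Ibtisam's descendants per stirpes.
Zuhair left no surviving issue, so that branch lapses and is disregarded.
The 3/5 is divided into 2 equal shares of 3/10 among Karim, Ghada.
Karim predeceased; the 3/10 allotted to Karim's branch passes to Karim's issue by representation.
The 3/10 is divided into 4 equal shares of 3/40 among Bashir, Tariq, Rashida, Widad.
Bashir is living and takes 3/40.
Tariq is living and takes 3/40.
Rashida is living and takes 3/40.
Widad is living and takes 3/40.
Ghada predeceased; the 3/10 allotted to Ghada's branch passes to Ghada's issue by representation.
The 3/10 is divided into 2 equal shares of 3/20 among Yasmin, Hamid.
Yasmin is living and takes 3/20.
Hamid is living and takes 3/20.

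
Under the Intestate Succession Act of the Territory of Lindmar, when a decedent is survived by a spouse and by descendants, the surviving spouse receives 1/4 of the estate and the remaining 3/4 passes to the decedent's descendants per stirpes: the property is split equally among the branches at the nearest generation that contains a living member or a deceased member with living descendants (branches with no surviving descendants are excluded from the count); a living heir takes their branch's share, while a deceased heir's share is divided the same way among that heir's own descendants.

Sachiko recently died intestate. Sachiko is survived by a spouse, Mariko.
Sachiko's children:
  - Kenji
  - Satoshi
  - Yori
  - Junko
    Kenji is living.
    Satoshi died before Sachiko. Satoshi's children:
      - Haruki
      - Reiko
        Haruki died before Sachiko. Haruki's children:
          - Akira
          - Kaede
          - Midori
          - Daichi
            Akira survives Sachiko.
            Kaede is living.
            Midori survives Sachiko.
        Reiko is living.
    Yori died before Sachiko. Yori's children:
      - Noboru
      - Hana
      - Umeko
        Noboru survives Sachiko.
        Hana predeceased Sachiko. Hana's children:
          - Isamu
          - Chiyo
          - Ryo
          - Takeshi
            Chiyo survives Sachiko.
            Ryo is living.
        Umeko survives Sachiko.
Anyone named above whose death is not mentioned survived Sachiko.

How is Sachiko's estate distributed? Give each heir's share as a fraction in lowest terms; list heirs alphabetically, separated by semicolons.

Mariko, as surviving spouse, takes 1/4.
The remaining 3/4 passes to Sachiko's descendants per stirpes.
The 3/4 is divided into 4 equal shares of 3/16 among Kenji, Satoshi, Yori, Junko.
Kenji is living and takes 3/16.
Satoshi predeceased; the 3/16 allotted to Satoshi's branch passes to Satoshi's issue by representation.
The 3/16 is divided into 2 equal shares of 3/32 among Haruki, Reiko.
Haruki predeceased; the 3/32 allotted to Haruki's branch passes to Haruki's issue by representation.
The 3/32 is divided into 4 equal shares of 3/128 among Akira, Kaede, Midori, Daichi.
Akira is living and takes 3/128.
Kaede is living and takes 3/128.
Midori is living and takes 3/128.
Daichi is living and takes 3/128.
Reiko is living and takes 3/32.
Yori predeceased; the 3/16 allotted to Yori's branch passes to Yori's issue by representation.
The 3/16 is divided into 3 equal shares of 1/16 among Noboru, Hana, Umeko.
Noboru is living and takes 1/16.
Hana predeceased; the 1/16 allotted to Hana's branch passes to Hana's issue by representation.
The 1/16 is divided into 4 equal shares of 1/64 among Isamu, Chiyo, Ryo, Takeshi.
Isamu is living and takes 1/64.
Chiyo is living and takes 1/64.
Ryo is living and takes 1/64.
Takeshi is living and takes 1/64.
Umeko is living and takes 1/16.
Junko is living and takes 3/16.

Akira 3/128; Chiyo 1/64; Daichi 3/128; Isamu 1/64; Junko 3/16; Kaede 3/128; Kenji 3/16; Mariko 1/4; Midori 3/128; Noboru 1/16; Reiko 3/32; Ryo 1/64; Takeshi 1/64; Umeko 1/16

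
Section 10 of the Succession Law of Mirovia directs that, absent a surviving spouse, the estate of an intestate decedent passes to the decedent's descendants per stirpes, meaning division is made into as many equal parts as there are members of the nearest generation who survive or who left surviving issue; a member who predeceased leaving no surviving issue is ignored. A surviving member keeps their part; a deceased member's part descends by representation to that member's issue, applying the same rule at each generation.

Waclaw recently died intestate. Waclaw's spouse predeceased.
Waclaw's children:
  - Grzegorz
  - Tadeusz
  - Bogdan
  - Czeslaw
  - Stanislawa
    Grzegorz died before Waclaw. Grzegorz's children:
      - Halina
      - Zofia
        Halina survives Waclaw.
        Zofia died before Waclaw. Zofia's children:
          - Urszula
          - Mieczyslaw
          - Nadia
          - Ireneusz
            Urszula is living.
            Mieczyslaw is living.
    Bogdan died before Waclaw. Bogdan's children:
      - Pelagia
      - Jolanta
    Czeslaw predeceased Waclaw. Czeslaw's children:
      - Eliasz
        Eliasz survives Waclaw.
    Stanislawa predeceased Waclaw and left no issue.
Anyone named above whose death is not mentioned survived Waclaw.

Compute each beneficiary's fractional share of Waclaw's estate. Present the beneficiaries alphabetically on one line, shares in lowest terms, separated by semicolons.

There is no surviving spouse, so the entire estate passes to Waclaw's descendants per stirpes.
Stanislawa left no surviving issue, so that branch lapses and is disregarded.
The estate is divided into 4 equal shares of 1/4 among Grzegorz, Tadeusz, Bogdan, Czeslaw.
Grzegorz predeceased; the 1/4 allotted to Grzegorz's branch passes to Grzegorz's issue by representation.
The 1/4 is divided into 2 equal shares of 1/8 among Halina, Zofia.
Halina is living and takes 1/8.
Zofia predeceased; the 1/8 allotted to Zofia's branch passes to Zofia's issue by representation.
The 1/8 is divided into 4 equal shares of 1/32 among Urszula, Mieczyslaw, Nadia, Ireneusz.
Urszula is living and takes 1/32.
Mieczyslaw is living and takes 1/32.
Nadia is living and takes 1/32.
Ireneusz is living and takes 1/32.
Tadeusz is living and takes 1/4.
Bogdan predeceased; the 1/4 allotted to Bogdan's branch passes to Bogdan's issue by representation.
The 1/4 is divided into 2 equal shares of 1/8 among Pelagia, Jolanta.
Pelagia is living and takes 1/8.
Jolanta is living and takes 1/8.
Czeslaw predeceased; the 1/4 allotted to Czeslaw's branch passes to Czeslaw's issue by representation.
Eliasz is the sole taker at this level and receives the full 1/4.

Eliasz 1/4; Halina 1/8; Ireneusz 1/32; Jolanta 1/8; Mieczyslaw 1/32; Nadia 1/32; Pelagia 1/8; Tadeusz 1/4; Urszula 1/32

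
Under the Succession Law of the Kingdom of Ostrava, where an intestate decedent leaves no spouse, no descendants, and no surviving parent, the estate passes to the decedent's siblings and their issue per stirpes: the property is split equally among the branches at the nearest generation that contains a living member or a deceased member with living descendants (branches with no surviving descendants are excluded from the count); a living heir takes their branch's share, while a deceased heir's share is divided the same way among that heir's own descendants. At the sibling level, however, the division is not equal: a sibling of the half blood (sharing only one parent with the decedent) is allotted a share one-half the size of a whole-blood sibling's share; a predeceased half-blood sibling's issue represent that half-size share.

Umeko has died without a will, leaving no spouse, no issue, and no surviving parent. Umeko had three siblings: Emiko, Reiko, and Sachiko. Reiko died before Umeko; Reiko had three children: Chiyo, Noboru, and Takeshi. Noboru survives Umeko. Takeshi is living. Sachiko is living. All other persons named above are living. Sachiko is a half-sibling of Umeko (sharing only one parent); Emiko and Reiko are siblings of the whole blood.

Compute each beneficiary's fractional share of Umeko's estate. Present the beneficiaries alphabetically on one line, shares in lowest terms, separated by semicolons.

Chiyo 2/15; Emiko 2/5; Noboru 2/15; Sachiko 1/5; Takeshi 2/15

No spouse, descendants, or parent survives, so the estate passes to Umeko's siblings per stirpes.
Half-blood siblings count for one-half the weight of whole-blood siblings at the initial division.
Dividing 1 in proportion to weights (total weight 5/2): Emiko (weight 1) → 2/5; Reiko (weight 1) → 2/5; Sachiko (weight 1/2) → 1/5.
Emiko is living and takes 2/5.
Reiko predeceased; the 2/5 allotted to Reiko's branch passes to Reiko's issue by representation.
The 2/5 is divided into 3 equal shares of 2/15 among Chiyo, Noboru, Takeshi.
Chiyo is living and takes 2/15.
Noboru is living and takes 2/15.
Takeshi is living and takes 2/15.
Sachiko is living and takes 1/5.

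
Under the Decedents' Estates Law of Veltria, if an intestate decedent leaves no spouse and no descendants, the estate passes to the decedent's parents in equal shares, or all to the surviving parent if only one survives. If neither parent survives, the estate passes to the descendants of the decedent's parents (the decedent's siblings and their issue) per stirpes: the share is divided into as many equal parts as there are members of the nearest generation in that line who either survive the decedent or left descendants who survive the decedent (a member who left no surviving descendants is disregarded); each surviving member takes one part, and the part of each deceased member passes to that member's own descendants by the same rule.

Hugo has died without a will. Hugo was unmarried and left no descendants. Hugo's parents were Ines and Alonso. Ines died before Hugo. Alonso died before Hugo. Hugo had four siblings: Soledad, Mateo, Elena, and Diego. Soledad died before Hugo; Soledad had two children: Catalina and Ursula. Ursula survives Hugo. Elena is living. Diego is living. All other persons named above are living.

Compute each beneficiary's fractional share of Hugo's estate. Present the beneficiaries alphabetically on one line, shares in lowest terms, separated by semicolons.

Catalina 1/8; Diego 1/4; Elena 1/4; Mateo 1/4; Ursula 1/8

Neither parent survives and there are no descendants, so the estate passes to Hugo's siblings and their issue per stirpes.
The estate is divided into 4 equal shares of 1/4 among Soledad, Mateo, Elena, Diego.
Soledad predeceased; the 1/4 allotted to Soledad's branch passes to Soledad's issue by representation.
The 1/4 is divided into 2 equal shares of 1/8 among Catalina, Ursula.
Catalina is living and takes 1/8.
Ursula is living and takes 1/8.
Mateo is living and takes 1/4.
Elena is living and takes 1/4.
Diego is living and takes 1/4.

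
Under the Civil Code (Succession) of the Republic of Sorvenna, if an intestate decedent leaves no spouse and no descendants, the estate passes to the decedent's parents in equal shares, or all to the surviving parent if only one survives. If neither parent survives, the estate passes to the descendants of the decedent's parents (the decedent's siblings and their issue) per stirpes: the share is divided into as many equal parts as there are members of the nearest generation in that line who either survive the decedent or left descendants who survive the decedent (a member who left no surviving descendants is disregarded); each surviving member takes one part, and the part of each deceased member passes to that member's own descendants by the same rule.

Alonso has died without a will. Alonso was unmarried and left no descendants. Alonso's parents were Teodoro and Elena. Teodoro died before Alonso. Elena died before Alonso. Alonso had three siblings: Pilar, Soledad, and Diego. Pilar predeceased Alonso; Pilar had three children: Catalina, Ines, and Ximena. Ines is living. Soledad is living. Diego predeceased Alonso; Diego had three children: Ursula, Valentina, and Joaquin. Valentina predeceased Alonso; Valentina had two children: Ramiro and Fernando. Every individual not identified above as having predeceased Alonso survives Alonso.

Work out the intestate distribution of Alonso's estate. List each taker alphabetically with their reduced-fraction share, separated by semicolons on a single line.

Catalina 1/9; Fernando 1/18; Ines 1/9; Joaquin 1/9; Ramiro 1/18; Soledad 1/3; Ursula 1/9; Ximena 1/9

Neither parent survives and there are no descendants, so the estate passes to Alonso's siblings and their issue per stirpes.
The estate is divided into 3 equal shares of 1/3 among Pilar, Soledad, Diego.
Pilar predeceased; the 1/3 allotted to Pilar's branch passes to Pilar's issue by representation.
The 1/3 is divided into 3 equal shares of 1/9 among Catalina, Ines, Ximena.
Catalina is living and takes 1/9.
Ines is living and takes 1/9.
Ximena is living and takes 1/9.
Soledad is living and takes 1/3.
Diego predeceased; the 1/3 allotted to Diego's branch passes to Diego's issue by representation.
The 1/3 is divided into 3 equal shares of 1/9 among Ursula, Valentina, Joaquin.
Ursula is living and takes 1/9.
Valentina predeceased; the 1/9 allotted to Valentina's branch passes to Valentina's issue by representation.
The 1/9 is divided into 2 equal shares of 1/18 among Ramiro, Fernando.
Ramiro is living and takes 1/18.
Fernando is living and takes 1/18.
Joaquin is living and takes 1/9.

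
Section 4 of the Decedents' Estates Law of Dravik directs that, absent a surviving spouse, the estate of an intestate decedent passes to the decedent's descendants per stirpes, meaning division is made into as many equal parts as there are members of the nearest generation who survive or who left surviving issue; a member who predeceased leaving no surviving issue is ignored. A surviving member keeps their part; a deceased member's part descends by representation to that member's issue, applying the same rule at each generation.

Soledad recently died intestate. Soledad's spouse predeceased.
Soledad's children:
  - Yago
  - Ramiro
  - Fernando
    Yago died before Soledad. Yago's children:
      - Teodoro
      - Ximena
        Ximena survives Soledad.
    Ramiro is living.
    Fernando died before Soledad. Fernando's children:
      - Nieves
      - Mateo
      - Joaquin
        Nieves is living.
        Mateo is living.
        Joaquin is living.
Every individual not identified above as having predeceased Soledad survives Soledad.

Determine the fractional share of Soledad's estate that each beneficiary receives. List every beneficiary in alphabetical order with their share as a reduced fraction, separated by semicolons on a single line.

There is no surviving spouse, so the entire estate passes to Soledad's descendants per stirpes.
The estate is divided into 3 equal shares of 1/3 among Yago, Ramiro, Fernando.
Yago predeceased; the 1/3 allotted to Yago's branch passes to Yago's issue by representation.
The 1/3 is divided into 2 equal shares of 1/6 among Teodoro, Ximena.
Teodoro is living and takes 1/6.
Ximena is living and takes 1/6.
Ramiro is living and takes 1/3.
Fernando predeceased; the 1/3 allotted to Fernando's branch passes to Fernando's issue by representation.
The 1/3 is divided into 3 equal shares of 1/9 among Nieves, Mateo, Joaquin.
Nieves is living and takes 1/9.
Mateo is living and takes 1/9.
Joaquin is living and takes 1/9.

Joaquin 1/9; Mateo 1/9; Nieves 1/9; Ramiro 1/3; Teodoro 1/6; Ximena 1/6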